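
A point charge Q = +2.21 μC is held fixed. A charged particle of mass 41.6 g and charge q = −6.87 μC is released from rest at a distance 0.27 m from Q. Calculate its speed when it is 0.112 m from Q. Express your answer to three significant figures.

5.86 m/s

Only the electrostatic force acts, so mechanical energy is conserved: ½mv² = U₁ − U₂ = kQq(1/r₁ − 1/r₂).
U₁ − U₂ = (8.99×10⁹ N·m²/C²)(2.21×10⁻⁶ C)(-6.87×10⁻⁶ C)(1/0.270 − 1/0.112) = 0.713 J.
v = √(2·0.713/0.0416) = 5.86 m/s.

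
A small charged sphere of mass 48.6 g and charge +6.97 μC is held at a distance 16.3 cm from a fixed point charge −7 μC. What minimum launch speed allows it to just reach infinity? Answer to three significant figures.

10.5 m/s

To just escape, total mechanical energy must reach zero at infinity: ½mv²_min + U = 0, so ½mv²_min = −U = |kQq|/r.
|U| = |kQq|/r = (8.99×10⁹ N·m²/C²)(7.00×10⁻⁶)(6.97×10⁻⁶)/(0.163) = 2.69 J.
v_min = √(2|U|/m) = √(2·2.69/0.0486) = 10.5 m/s.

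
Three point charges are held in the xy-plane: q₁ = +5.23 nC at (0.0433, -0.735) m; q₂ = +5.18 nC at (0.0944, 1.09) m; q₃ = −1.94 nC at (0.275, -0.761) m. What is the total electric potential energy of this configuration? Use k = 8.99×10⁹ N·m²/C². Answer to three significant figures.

The work to assemble the configuration equals its total potential energy, U = Σ kqᵢqⱼ/rᵢⱼ over all pairs.
Pair separations: r₁₂ = 1.83 m, r₁₃ = 0.233 m, r₂₃ = 1.86 m.
U = (1.33×10⁻⁷) + (-3.91×10⁻⁷) + (-4.86×10⁻⁸) = -3.06×10⁻⁷ J.

-3.06×10⁻⁷ J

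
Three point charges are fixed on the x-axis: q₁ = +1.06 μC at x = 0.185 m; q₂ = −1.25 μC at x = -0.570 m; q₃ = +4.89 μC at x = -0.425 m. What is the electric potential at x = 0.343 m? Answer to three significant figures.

Electric potential is a scalar, so the contributions from each charge add algebraically: V = Σ kqᵢ/rᵢ.
Distances from the field point to each charge: r₁ = 0.158 m, r₂ = 0.913 m, r₃ = 0.768 m.
V = k[(1.06×10⁻⁶)/(0.158) + (-1.25×10⁻⁶)/(0.913) + (4.89×10⁻⁶)/(0.768)] = 1.05×10⁵ V.

1.05×10⁵ V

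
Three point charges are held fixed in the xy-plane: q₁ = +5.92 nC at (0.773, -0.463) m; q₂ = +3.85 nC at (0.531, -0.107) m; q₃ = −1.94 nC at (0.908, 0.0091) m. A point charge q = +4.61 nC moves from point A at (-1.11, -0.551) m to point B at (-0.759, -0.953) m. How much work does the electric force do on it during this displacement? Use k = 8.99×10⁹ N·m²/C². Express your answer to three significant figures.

The work done by the electric force is W_field = −ΔU = −q(V_B − V_A) = q(V_A − V_B).
At A: distances to the source charges are 1.89 m, 1.70 m, 2.09 m; V_A = Σ kqᵢ/rᵢ = 40.3 V.
At B: distances to the source charges are 1.61 m, 1.54 m, 1.92 m; V_B = Σ kqᵢ/rᵢ = 46.5 V.
ΔV = V_B − V_A = 6.20 V.
W_field = −qΔV = −(4.61×10⁻⁹ C)(6.20 V) = -2.86×10⁻⁸ J.

-2.86×10⁻⁸ J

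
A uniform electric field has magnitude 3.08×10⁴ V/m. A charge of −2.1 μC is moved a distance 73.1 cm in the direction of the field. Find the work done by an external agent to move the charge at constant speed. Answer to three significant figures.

The potential change for a displacement 73.1 cm in the direction of the field is ΔV = −Ed = -2.25×10⁴ V.
W_ext = qΔV = 0.0473 J.

0.0473 J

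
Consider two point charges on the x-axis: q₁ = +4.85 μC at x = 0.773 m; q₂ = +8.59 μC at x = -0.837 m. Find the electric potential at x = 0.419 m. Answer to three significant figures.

1.85×10⁵ V

Electric potential is a scalar, so the contributions from each charge add algebraically: V = Σ kqᵢ/rᵢ.
Distances from the field point to each charge: r₁ = 0.354 m, r₂ = 1.26 m.
V = k[(4.85×10⁻⁶)/(0.354) + (8.59×10⁻⁶)/(1.26)] = 1.85×10⁵ V.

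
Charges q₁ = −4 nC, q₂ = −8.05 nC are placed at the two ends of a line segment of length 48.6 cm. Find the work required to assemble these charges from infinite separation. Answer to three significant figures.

5.96×10⁻⁷ J

The assembly work is the sum of pairwise potential energies, U = Σ_{i<j} kqᵢqⱼ/rᵢⱼ.
The separation is r = 0.486 m.
U = (5.96×10⁻⁷) = 5.96×10⁻⁷ J.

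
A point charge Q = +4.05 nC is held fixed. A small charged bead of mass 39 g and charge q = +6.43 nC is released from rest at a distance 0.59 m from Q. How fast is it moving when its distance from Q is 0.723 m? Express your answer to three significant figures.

Only the electrostatic force acts, so mechanical energy is conserved: ½mv² = U₁ − U₂ = kQq(1/r₁ − 1/r₂).
U₁ − U₂ = (8.99×10⁹ N·m²/C²)(4.05×10⁻⁹ C)(6.43×10⁻⁹ C)(1/0.590 − 1/0.723) = 7.30×10⁻⁸ J.
v = √(2·7.30×10⁻⁸/0.0390) = 1.93×10⁻³ m/s.

1.93×10⁻³ m/s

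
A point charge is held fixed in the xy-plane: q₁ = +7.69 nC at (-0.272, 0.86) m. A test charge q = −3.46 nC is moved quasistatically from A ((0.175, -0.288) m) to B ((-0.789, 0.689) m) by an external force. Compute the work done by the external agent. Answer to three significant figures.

For quasistatic motion the external work equals the change in potential energy: W_ext = qΔV = q(V_B − V_A).
At A: distance to the source charge is 1.23 m; V_A = kq₁/r = 56.1 V.
At B: distance to the source charge is 0.545 m; V_B = kq₁/r = 127 V.
ΔV = V_B − V_A = 70.8 V.
W_ext = qΔV = (-3.46×10⁻⁹ C)(70.8 V) = -2.45×10⁻⁷ J.

-2.45×10⁻⁷ J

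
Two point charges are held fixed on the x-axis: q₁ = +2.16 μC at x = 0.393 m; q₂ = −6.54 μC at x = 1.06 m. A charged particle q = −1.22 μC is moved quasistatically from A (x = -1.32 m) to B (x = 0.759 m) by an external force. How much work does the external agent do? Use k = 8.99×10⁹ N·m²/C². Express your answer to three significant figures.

0.157 J

For quasistatic motion the external work equals the change in potential energy: W_ext = qΔV = q(V_B − V_A).
At A: distances to the source charges are 1.71 m, 2.38 m; V_A = Σ kqᵢ/rᵢ = -1.34×10⁴ V.
At B: distances to the source charges are 0.366 m, 0.301 m; V_B = Σ kqᵢ/rᵢ = -1.42×10⁵ V.
ΔV = V_B − V_A = -1.29×10⁵ V.
W_ext = qΔV = (-1.22×10⁻⁶ C)(-1.29×10⁵ V) = 0.157 J.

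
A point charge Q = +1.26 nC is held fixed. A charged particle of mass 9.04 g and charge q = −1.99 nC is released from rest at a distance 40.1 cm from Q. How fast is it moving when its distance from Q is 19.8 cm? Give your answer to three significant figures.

Only the electrostatic force acts, so mechanical energy is conserved: ½mv² = U₁ − U₂ = kQq(1/r₁ − 1/r₂).
U₁ − U₂ = (8.99×10⁹ N·m²/C²)(1.26×10⁻⁹ C)(-1.99×10⁻⁹ C)(1/0.401 − 1/0.198) = 5.76×10⁻⁸ J.
v = √(2·5.76×10⁻⁸/9.04×10⁻³) = 3.57×10⁻³ m/s.

3.57×10⁻³ m/s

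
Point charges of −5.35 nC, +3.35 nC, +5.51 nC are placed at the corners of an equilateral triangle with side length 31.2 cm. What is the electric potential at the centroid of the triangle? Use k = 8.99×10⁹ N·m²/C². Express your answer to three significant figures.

Electric potential is a scalar, so the contributions from each charge add algebraically: V = Σ kqᵢ/rᵢ.
The distance from each vertex to the centroid is a/√3 = 0.180 m.
V = k[(-5.35×10⁻⁹)/(0.180) + (3.35×10⁻⁹)/(0.180) + (5.51×10⁻⁹)/(0.180)] = 175 V.

175 V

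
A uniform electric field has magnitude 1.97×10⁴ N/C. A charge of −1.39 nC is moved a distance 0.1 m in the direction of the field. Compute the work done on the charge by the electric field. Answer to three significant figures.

-2.74×10⁻⁶ J

The potential change for a displacement 0.1 m in the direction of the field is ΔV = −Ed = -1970 V.
W_field = −qΔV = -2.74×10⁻⁶ J.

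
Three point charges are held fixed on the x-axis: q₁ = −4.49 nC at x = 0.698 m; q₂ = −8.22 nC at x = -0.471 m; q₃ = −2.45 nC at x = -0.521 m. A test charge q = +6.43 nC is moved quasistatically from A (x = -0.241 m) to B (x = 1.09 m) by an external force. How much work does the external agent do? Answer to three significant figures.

For quasistatic motion the external work equals the change in potential energy: W_ext = qΔV = q(V_B − V_A).
At A: distances to the source charges are 0.939 m, 0.230 m, 0.280 m; V_A = Σ kqᵢ/rᵢ = -443 V.
At B: distances to the source charges are 0.392 m, 1.56 m, 1.61 m; V_B = Σ kqᵢ/rᵢ = -164 V.
ΔV = V_B − V_A = 279 V.
W_ext = qΔV = (6.43×10⁻⁹ C)(279 V) = 1.79×10⁻⁶ J.

1.79×10⁻⁶ J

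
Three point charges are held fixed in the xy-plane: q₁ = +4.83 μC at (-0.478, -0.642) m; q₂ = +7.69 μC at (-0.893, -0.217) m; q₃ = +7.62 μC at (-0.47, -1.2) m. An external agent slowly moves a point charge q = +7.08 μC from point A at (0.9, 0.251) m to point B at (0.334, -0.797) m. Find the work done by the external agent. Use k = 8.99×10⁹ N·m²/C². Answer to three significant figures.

For quasistatic motion the external work equals the change in potential energy: W_ext = qΔV = q(V_B − V_A).
At A: distances to the source charges are 1.64 m, 1.85 m, 2.00 m; V_A = Σ kqᵢ/rᵢ = 9.81×10⁴ V.
At B: distances to the source charges are 0.827 m, 1.36 m, 0.899 m; V_B = Σ kqᵢ/rᵢ = 1.80×10⁵ V.
ΔV = V_B − V_A = 8.16×10⁴ V.
W_ext = qΔV = (7.08×10⁻⁶ C)(8.16×10⁴ V) = 0.577 J.

0.577 J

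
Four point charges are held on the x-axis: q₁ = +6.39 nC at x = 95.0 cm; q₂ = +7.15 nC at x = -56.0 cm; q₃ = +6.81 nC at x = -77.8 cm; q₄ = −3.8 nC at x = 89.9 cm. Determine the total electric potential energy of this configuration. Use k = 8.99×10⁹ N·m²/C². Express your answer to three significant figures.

The assembly work is the sum of pairwise potential energies, U = Σ_{i<j} kqᵢqⱼ/rᵢⱼ.
Pair separations: r₁₂ = 1.51 m, r₁₃ = 1.73 m, r₁₄ = 0.0510 m, r₂₃ = 0.218 m, r₂₄ = 1.46 m, r₃₄ = 1.68 m.
Summing all 6 pair terms gives U = -2.08×10⁻⁶ J.

-2.08×10⁻⁶ J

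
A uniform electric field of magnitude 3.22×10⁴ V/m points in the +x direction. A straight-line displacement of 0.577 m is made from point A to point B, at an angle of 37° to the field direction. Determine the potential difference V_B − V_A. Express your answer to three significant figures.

-1.48×10⁴ V

Only the component of displacement along E changes the potential: ΔV = −E·d·cosθ.
ΔV = −(3.22×10⁴ V/m)(0.577 m)cos37° = -1.48×10⁴ V.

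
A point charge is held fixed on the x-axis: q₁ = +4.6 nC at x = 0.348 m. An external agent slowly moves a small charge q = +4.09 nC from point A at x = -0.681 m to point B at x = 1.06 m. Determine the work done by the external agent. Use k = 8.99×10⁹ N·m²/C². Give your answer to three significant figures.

For quasistatic motion the external work equals the change in potential energy: W_ext = qΔV = q(V_B − V_A).
At A: distance to the source charge is 1.03 m; V_A = kq₁/r = 40.2 V.
At B: distance to the source charge is 0.712 m; V_B = kq₁/r = 58.1 V.
ΔV = V_B − V_A = 17.9 V.
W_ext = qΔV = (4.09×10⁻⁹ C)(17.9 V) = 7.32×10⁻⁸ J.

7.32×10⁻⁸ J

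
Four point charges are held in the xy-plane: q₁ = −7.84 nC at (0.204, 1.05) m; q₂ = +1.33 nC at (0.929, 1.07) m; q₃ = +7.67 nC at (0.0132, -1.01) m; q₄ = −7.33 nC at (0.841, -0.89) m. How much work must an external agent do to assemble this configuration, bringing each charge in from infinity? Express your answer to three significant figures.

-7.46×10⁻⁷ J

The assembly work is the sum of pairwise potential energies, U = Σ_{i<j} kqᵢqⱼ/rᵢⱼ.
Pair separations: r₁₂ = 0.725 m, r₁₃ = 2.07 m, r₁₄ = 2.04 m, r₂₃ = 2.27 m, r₂₄ = 1.96 m, r₃₄ = 0.836 m.
Summing all 6 pair terms gives U = -7.46×10⁻⁷ J.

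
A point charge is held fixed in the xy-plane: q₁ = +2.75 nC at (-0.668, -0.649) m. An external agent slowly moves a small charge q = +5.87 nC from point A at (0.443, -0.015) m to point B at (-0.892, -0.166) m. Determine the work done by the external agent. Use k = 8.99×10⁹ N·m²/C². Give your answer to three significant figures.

For quasistatic motion the external work equals the change in potential energy: W_ext = qΔV = q(V_B − V_A).
At A: distance to the source charge is 1.28 m; V_A = kq₁/r = 19.3 V.
At B: distance to the source charge is 0.532 m; V_B = kq₁/r = 46.4 V.
ΔV = V_B − V_A = 27.1 V.
W_ext = qΔV = (5.87×10⁻⁹ C)(27.1 V) = 1.59×10⁻⁷ J.

1.59×10⁻⁷ J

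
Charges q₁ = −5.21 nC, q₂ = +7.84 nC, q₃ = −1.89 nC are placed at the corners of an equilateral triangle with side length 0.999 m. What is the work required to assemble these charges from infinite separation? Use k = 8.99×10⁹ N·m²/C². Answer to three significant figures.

-4.12×10⁻⁷ J

The assembly work is the sum of pairwise potential energies, U = Σ_{i<j} kqᵢqⱼ/rᵢⱼ.
All three pair separations equal the side length, 0.999 m.
U = (-3.68×10⁻⁷) + (8.86×10⁻⁸) + (-1.33×10⁻⁷) = -4.12×10⁻⁷ J.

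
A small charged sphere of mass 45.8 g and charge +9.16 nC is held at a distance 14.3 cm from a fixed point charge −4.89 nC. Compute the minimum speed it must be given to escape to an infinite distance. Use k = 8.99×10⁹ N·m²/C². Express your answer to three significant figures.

0.0111 m/s

To just escape, total mechanical energy must reach zero at infinity: ½mv²_min + U = 0, so ½mv²_min = −U = |kQq|/r.
|U| = |kQq|/r = (8.99×10⁹ N·m²/C²)(4.89×10⁻⁹)(9.16×10⁻⁹)/(0.143) = 2.82×10⁻⁶ J.
v_min = √(2|U|/m) = √(2·2.82×10⁻⁶/0.0458) = 0.0111 m/s.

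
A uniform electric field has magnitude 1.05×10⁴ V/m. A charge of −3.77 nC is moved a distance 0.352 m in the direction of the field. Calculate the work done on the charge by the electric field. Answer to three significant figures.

The potential change for a displacement 0.352 m in the direction of the field is ΔV = −Ed = -3700 V.
W_field = −qΔV = -1.39×10⁻⁵ J.

-1.39×10⁻⁵ J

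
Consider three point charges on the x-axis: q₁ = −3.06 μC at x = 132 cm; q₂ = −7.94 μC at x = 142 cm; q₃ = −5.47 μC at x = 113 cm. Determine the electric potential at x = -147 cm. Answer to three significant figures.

The total potential is the scalar sum of each charge's contribution, V = Σ kqᵢ/rᵢ.
Distances from the field point to each charge: r₁ = 2.79 m, r₂ = 2.89 m, r₃ = 2.60 m.
V = k[(-3.06×10⁻⁶)/(2.79) + (-7.94×10⁻⁶)/(2.89) + (-5.47×10⁻⁶)/(2.60)] = -5.35×10⁴ V.

-5.35×10⁴ V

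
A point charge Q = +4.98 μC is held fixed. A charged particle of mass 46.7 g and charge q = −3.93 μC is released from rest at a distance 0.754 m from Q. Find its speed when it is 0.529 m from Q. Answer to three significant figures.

Only the electrostatic force acts, so mechanical energy is conserved: ½mv² = U₁ − U₂ = kQq(1/r₁ − 1/r₂).
U₁ − U₂ = (8.99×10⁹ N·m²/C²)(4.98×10⁻⁶ C)(-3.93×10⁻⁶ C)(1/0.754 − 1/0.529) = 0.0993 J.
v = √(2·0.0993/0.0467) = 2.06 m/s.

2.06 m/s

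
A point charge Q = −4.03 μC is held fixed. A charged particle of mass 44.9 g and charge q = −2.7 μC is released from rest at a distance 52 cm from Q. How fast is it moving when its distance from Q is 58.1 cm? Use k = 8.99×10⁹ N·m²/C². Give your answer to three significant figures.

Only the electrostatic force acts, so mechanical energy is conserved: ½mv² = U₁ − U₂ = kQq(1/r₁ − 1/r₂).
U₁ − U₂ = (8.99×10⁹ N·m²/C²)(-4.03×10⁻⁶ C)(-2.70×10⁻⁶ C)(1/0.520 − 1/0.581) = 0.0198 J.
v = √(2·0.0198/0.0449) = 0.938 m/s.

0.938 m/s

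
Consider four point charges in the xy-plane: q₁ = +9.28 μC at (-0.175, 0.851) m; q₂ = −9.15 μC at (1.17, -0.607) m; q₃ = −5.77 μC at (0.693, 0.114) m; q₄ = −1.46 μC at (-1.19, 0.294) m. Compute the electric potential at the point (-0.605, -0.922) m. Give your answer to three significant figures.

The total potential is the scalar sum of each charge's contribution, V = Σ kqᵢ/rᵢ.
Distances from the field point to each charge: r₁ = 1.82 m, r₂ = 1.80 m, r₃ = 1.66 m, r₄ = 1.35 m.
V = k[(9.28×10⁻⁶)/(1.82) + (-9.15×10⁻⁶)/(1.80) + (-5.77×10⁻⁶)/(1.66) + (-1.46×10⁻⁶)/(1.35)] = -4.09×10⁴ V.

-4.09×10⁴ V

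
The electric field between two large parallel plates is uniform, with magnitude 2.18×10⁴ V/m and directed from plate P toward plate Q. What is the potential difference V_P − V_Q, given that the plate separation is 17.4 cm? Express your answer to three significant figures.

3790 V

In a uniform field, potential decreases in the direction of E: ΔV = −E·d for a displacement d parallel to E.
Going from Q to P is a displacement of 17.4 cm opposite to the field, so V_P − V_Q = +Ed = 3790 V.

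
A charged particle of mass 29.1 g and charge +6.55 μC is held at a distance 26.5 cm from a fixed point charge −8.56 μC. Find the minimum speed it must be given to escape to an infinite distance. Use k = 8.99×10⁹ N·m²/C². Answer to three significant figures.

11.4 m/s

To just escape, total mechanical energy must reach zero at infinity: ½mv²_min + U = 0, so ½mv²_min = −U = |kQq|/r.
|U| = |kQq|/r = (8.99×10⁹ N·m²/C²)(8.56×10⁻⁶)(6.55×10⁻⁶)/(0.265) = 1.90 J.
v_min = √(2|U|/m) = √(2·1.90/0.0291) = 11.4 m/s.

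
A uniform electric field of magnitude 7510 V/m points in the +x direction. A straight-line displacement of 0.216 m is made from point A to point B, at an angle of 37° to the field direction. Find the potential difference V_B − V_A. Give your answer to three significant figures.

Only the component of displacement along E changes the potential: ΔV = −E·d·cosθ.
ΔV = −(7510 V/m)(0.216 m)cos37° = -1300 V.

-1300 V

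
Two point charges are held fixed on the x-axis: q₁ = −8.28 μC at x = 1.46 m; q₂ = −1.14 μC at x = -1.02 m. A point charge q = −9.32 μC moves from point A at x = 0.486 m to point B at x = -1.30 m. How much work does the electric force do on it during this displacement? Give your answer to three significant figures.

0.183 J

The work done by the electric force is W_field = −ΔU = −q(V_B − V_A) = q(V_A − V_B).
At A: distances to the source charges are 0.974 m, 1.51 m; V_A = Σ kqᵢ/rᵢ = -8.32×10⁴ V.
At B: distances to the source charges are 2.76 m, 0.280 m; V_B = Σ kqᵢ/rᵢ = -6.36×10⁴ V.
ΔV = V_B − V_A = 1.97×10⁴ V.
W_field = −qΔV = −(-9.32×10⁻⁶ C)(1.97×10⁴ V) = 0.183 J.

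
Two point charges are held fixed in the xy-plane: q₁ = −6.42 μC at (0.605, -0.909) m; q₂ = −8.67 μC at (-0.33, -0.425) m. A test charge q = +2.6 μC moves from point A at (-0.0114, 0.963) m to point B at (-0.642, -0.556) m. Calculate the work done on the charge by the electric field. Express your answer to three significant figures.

0.496 J

The work done by the electric force is W_field = −ΔU = −q(V_B − V_A) = q(V_A − V_B).
At A: distances to the source charges are 1.97 m, 1.42 m; V_A = Σ kqᵢ/rᵢ = -8.40×10⁴ V.
At B: distances to the source charges are 1.30 m, 0.338 m; V_B = Σ kqᵢ/rᵢ = -2.75×10⁵ V.
ΔV = V_B − V_A = -1.91×10⁵ V.
W_field = −qΔV = −(2.60×10⁻⁶ C)(-1.91×10⁵ V) = 0.496 J.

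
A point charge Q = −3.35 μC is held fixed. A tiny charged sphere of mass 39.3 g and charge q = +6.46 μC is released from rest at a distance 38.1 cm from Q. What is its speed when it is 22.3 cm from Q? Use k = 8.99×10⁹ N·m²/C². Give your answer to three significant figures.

Only the electrostatic force acts, so mechanical energy is conserved: ½mv² = U₁ − U₂ = kQq(1/r₁ − 1/r₂).
U₁ − U₂ = (8.99×10⁹ N·m²/C²)(-3.35×10⁻⁶ C)(6.46×10⁻⁶ C)(1/0.381 − 1/0.223) = 0.362 J.
v = √(2·0.362/0.0393) = 4.29 m/s.

4.29 m/s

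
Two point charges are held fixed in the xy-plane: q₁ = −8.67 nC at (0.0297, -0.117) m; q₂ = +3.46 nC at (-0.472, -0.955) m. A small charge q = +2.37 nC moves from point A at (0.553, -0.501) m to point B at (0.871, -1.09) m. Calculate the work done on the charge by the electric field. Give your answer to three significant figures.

-1.30×10⁻⁷ J

The work done by the electric force is W_field = −ΔU = −q(V_B − V_A) = q(V_A − V_B).
At A: distances to the source charges are 0.649 m, 1.12 m; V_A = Σ kqᵢ/rᵢ = -92.3 V.
At B: distances to the source charges are 1.29 m, 1.35 m; V_B = Σ kqᵢ/rᵢ = -37.6 V.
ΔV = V_B − V_A = 54.8 V.
W_field = −qΔV = −(2.37×10⁻⁹ C)(54.8 V) = -1.30×10⁻⁷ J.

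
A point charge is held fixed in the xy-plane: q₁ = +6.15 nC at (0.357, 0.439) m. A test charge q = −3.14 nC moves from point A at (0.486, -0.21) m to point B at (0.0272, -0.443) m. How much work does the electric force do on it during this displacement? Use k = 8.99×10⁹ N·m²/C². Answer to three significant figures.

-7.80×10⁻⁸ J

The work done by the electric force is W_field = −ΔU = −q(V_B − V_A) = q(V_A − V_B).
At A: distance to the source charge is 0.662 m; V_A = kq₁/r = 83.6 V.
At B: distance to the source charge is 0.942 m; V_B = kq₁/r = 58.7 V.
ΔV = V_B − V_A = -24.8 V.
W_field = −qΔV = −(-3.14×10⁻⁹ C)(-24.8 V) = -7.80×10⁻⁸ J.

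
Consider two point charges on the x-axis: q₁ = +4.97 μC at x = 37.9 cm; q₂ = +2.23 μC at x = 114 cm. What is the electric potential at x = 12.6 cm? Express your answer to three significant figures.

The total potential is the scalar sum of each charge's contribution, V = Σ kqᵢ/rᵢ.
Distances from the field point to each charge: r₁ = 0.253 m, r₂ = 1.01 m.
V = k[(4.97×10⁻⁶)/(0.253) + (2.23×10⁻⁶)/(1.01)] = 1.96×10⁵ V.

1.96×10⁵ V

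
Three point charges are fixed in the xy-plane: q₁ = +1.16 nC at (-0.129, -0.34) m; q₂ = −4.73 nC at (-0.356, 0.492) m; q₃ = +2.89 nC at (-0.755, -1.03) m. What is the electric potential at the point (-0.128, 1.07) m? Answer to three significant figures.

The total potential is the scalar sum of each charge's contribution, V = Σ kqᵢ/rᵢ.
Distances from the field point to each charge: r₁ = 1.41 m, r₂ = 0.621 m, r₃ = 2.19 m.
V = k[(1.16×10⁻⁹)/(1.41) + (-4.73×10⁻⁹)/(0.621) + (2.89×10⁻⁹)/(2.19)] = -49.2 V.

-49.2 V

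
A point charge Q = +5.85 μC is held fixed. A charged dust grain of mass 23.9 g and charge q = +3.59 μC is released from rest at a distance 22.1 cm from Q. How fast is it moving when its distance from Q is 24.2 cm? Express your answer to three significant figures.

2.49 m/s

Only the electrostatic force acts, so mechanical energy is conserved: ½mv² = U₁ − U₂ = kQq(1/r₁ − 1/r₂).
U₁ − U₂ = (8.99×10⁹ N·m²/C²)(5.85×10⁻⁶ C)(3.59×10⁻⁶ C)(1/0.221 − 1/0.242) = 0.0741 J.
v = √(2·0.0741/0.0239) = 2.49 m/s.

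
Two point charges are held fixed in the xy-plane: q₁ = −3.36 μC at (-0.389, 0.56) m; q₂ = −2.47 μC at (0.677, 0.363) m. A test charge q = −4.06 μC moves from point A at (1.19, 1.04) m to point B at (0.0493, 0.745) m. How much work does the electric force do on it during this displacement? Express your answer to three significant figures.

The work done by the electric force is W_field = −ΔU = −q(V_B − V_A) = q(V_A − V_B).
At A: distances to the source charges are 1.65 m, 0.849 m; V_A = Σ kqᵢ/rᵢ = -4.44×10⁴ V.
At B: distances to the source charges are 0.476 m, 0.735 m; V_B = Σ kqᵢ/rᵢ = -9.37×10⁴ V.
ΔV = V_B − V_A = -4.93×10⁴ V.
W_field = −qΔV = −(-4.06×10⁻⁶ C)(-4.93×10⁴ V) = -0.200 J.

-0.200 J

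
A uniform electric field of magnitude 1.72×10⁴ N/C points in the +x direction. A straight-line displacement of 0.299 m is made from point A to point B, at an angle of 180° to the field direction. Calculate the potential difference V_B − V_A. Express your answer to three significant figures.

Only the component of displacement along E changes the potential: ΔV = −E·d·cosθ.
ΔV = −(1.72×10⁴ V/m)(0.299 m)cos180° = 5140 V.

5140 V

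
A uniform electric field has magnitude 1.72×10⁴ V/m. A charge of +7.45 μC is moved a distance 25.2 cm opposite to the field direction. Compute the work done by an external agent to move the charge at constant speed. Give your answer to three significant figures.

The potential change for a displacement 25.2 cm opposite to the field direction is ΔV = +Ed = 4330 V.
W_ext = qΔV = 0.0323 J.

0.0323 J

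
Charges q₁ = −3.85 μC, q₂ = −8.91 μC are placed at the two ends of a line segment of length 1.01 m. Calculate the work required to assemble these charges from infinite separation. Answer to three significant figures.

0.305 J

The work to assemble the configuration equals its total potential energy, U = Σ kqᵢqⱼ/rᵢⱼ over all pairs.
The separation is r = 1.01 m.
U = (0.305) = 0.305 J.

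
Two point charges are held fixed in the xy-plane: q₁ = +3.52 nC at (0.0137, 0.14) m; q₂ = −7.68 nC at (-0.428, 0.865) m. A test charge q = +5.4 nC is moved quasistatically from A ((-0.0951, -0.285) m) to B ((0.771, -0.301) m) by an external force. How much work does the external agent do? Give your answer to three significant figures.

-1.06×10⁻⁷ J

For quasistatic motion the external work equals the change in potential energy: W_ext = qΔV = q(V_B − V_A).
At A: distances to the source charges are 0.439 m, 1.20 m; V_A = Σ kqᵢ/rᵢ = 14.5 V.
At B: distances to the source charges are 0.876 m, 1.67 m; V_B = Σ kqᵢ/rᵢ = -5.17 V.
ΔV = V_B − V_A = -19.6 V.
W_ext = qΔV = (5.40×10⁻⁹ C)(-19.6 V) = -1.06×10⁻⁷ J.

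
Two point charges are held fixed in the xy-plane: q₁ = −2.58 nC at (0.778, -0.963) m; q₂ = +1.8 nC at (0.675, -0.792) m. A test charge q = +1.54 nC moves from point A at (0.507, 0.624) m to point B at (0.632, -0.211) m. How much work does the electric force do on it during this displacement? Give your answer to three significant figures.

-8.57×10⁻¹⁰ J

The work done by the electric force is W_field = −ΔU = −q(V_B − V_A) = q(V_A − V_B).
At A: distances to the source charges are 1.61 m, 1.43 m; V_A = Σ kqᵢ/rᵢ = -3.06 V.
At B: distances to the source charges are 0.766 m, 0.583 m; V_B = Σ kqᵢ/rᵢ = -2.50 V.
ΔV = V_B − V_A = 0.556 V.
W_field = −qΔV = −(1.54×10⁻⁹ C)(0.556 V) = -8.57×10⁻¹⁰ J.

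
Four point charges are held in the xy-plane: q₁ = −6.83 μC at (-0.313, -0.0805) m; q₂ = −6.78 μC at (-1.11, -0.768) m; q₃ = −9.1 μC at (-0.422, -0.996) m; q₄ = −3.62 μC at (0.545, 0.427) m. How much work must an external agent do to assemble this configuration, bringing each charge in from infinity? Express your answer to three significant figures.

The assembly work is the sum of pairwise potential energies, U = Σ_{i<j} kqᵢqⱼ/rᵢⱼ.
Pair separations: r₁₂ = 1.05 m, r₁₃ = 0.922 m, r₁₄ = 0.997 m, r₂₃ = 0.725 m, r₂₄ = 2.04 m, r₃₄ = 1.72 m.
Summing all 6 pair terms gives U = 2.27 J.

2.27 J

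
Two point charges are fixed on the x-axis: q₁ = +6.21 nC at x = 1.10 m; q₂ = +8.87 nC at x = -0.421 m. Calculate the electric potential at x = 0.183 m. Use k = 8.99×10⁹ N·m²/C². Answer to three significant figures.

Electric potential is a scalar, so the contributions from each charge add algebraically: V = Σ kqᵢ/rᵢ.
Distances from the field point to each charge: r₁ = 0.917 m, r₂ = 0.604 m.
V = k[(6.21×10⁻⁹)/(0.917) + (8.87×10⁻⁹)/(0.604)] = 193 V.

193 V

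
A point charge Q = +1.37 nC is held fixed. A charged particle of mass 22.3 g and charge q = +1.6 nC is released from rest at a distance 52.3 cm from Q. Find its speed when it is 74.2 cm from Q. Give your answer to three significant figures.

9.99×10⁻⁴ m/s

Only the electrostatic force acts, so mechanical energy is conserved: ½mv² = U₁ − U₂ = kQq(1/r₁ − 1/r₂).
U₁ − U₂ = (8.99×10⁹ N·m²/C²)(1.37×10⁻⁹ C)(1.60×10⁻⁹ C)(1/0.523 − 1/0.742) = 1.11×10⁻⁸ J.
v = √(2·1.11×10⁻⁸/0.0223) = 9.99×10⁻⁴ m/s.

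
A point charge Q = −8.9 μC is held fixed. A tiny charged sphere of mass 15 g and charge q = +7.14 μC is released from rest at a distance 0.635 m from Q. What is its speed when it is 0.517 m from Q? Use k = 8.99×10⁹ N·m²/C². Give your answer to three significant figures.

5.23 m/s

Only the electrostatic force acts, so mechanical energy is conserved: ½mv² = U₁ − U₂ = kQq(1/r₁ − 1/r₂).
U₁ − U₂ = (8.99×10⁹ N·m²/C²)(-8.90×10⁻⁶ C)(7.14×10⁻⁶ C)(1/0.635 − 1/0.517) = 0.205 J.
v = √(2·0.205/0.0150) = 5.23 m/s.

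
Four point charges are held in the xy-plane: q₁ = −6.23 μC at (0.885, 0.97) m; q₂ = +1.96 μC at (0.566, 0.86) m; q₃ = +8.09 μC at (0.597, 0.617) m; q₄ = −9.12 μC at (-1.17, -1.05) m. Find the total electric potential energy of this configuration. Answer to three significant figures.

-0.896 J

The work to assemble the configuration equals its total potential energy, U = Σ kqᵢqⱼ/rᵢⱼ over all pairs.
Pair separations: r₁₂ = 0.337 m, r₁₃ = 0.456 m, r₁₄ = 2.88 m, r₂₃ = 0.245 m, r₂₄ = 2.58 m, r₃₄ = 2.43 m.
Summing all 6 pair terms gives U = -0.896 J.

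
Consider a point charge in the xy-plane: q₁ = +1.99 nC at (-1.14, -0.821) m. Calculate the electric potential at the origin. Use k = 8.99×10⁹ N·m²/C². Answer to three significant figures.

The total potential is the scalar sum of each charge's contribution, V = Σ kqᵢ/rᵢ.
Distances from the field point to each charge: r₁ = 1.40 m.
V = k[(1.99×10⁻⁹)/(1.40)] = 12.7 V.

12.7 V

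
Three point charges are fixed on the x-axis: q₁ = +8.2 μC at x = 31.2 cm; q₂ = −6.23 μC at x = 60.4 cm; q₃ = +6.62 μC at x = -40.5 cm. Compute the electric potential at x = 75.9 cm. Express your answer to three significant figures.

Electric potential is a scalar, so the contributions from each charge add algebraically: V = Σ kqᵢ/rᵢ.
Distances from the field point to each charge: r₁ = 0.447 m, r₂ = 0.155 m, r₃ = 1.16 m.
V = k[(8.20×10⁻⁶)/(0.447) + (-6.23×10⁻⁶)/(0.155) + (6.62×10⁻⁶)/(1.16)] = -1.45×10⁵ V.

-1.45×10⁵ V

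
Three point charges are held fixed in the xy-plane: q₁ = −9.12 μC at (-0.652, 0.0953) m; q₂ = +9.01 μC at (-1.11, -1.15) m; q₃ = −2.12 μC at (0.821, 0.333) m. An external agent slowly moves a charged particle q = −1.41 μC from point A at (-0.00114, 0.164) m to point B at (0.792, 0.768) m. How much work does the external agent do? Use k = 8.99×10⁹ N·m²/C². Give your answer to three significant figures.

For quasistatic motion the external work equals the change in potential energy: W_ext = qΔV = q(V_B − V_A).
At A: distances to the source charges are 0.654 m, 1.72 m, 0.839 m; V_A = Σ kqᵢ/rᵢ = -1.01×10⁵ V.
At B: distances to the source charges are 1.59 m, 2.70 m, 0.436 m; V_B = Σ kqᵢ/rᵢ = -6.52×10⁴ V.
ΔV = V_B − V_A = 3.57×10⁴ V.
W_ext = qΔV = (-1.41×10⁻⁶ C)(3.57×10⁴ V) = -0.0503 J.

-0.0503 J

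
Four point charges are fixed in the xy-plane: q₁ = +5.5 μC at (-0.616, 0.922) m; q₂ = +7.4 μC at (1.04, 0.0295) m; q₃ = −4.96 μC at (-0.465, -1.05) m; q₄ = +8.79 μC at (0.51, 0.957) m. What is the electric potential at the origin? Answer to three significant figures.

Electric potential is a scalar, so the contributions from each charge add algebraically: V = Σ kqᵢ/rᵢ.
Distances from the field point to each charge: r₁ = 1.11 m, r₂ = 1.04 m, r₃ = 1.15 m, r₄ = 1.08 m.
V = k[(5.50×10⁻⁶)/(1.11) + (7.40×10⁻⁶)/(1.04) + (-4.96×10⁻⁶)/(1.15) + (8.79×10⁻⁶)/(1.08)] = 1.43×10⁵ V.

1.43×10⁵ V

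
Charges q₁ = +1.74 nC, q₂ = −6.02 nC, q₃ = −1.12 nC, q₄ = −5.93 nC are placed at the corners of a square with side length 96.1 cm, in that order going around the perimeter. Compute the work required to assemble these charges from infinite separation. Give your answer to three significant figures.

1.54×10⁻⁷ J

The work to assemble the configuration equals its total potential energy, U = Σ kqᵢqⱼ/rᵢⱼ over all pairs.
The four side pairs have separation 0.961 m and the two diagonal pairs 1.36 m.
Summing all 6 pair terms gives U = 1.54×10⁻⁷ J.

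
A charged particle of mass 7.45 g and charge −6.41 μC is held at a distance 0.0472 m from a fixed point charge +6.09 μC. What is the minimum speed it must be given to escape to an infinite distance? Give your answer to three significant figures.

To just escape, total mechanical energy must reach zero at infinity: ½mv²_min + U = 0, so ½mv²_min = −U = |kQq|/r.
|U| = |kQq|/r = (8.99×10⁹ N·m²/C²)(6.09×10⁻⁶)(6.41×10⁻⁶)/(0.0472) = 7.44 J.
v_min = √(2|U|/m) = √(2·7.44/7.45×10⁻³) = 44.7 m/s.

44.7 m/s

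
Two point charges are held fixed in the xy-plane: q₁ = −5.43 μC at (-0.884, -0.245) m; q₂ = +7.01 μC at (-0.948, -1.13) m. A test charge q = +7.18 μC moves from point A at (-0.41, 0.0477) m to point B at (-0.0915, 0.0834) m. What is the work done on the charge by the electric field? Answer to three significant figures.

The work done by the electric force is W_field = −ΔU = −q(V_B − V_A) = q(V_A − V_B).
At A: distances to the source charges are 0.557 m, 1.29 m; V_A = Σ kqᵢ/rᵢ = -3.90×10⁴ V.
At B: distances to the source charges are 0.858 m, 1.49 m; V_B = Σ kqᵢ/rᵢ = -1.45×10⁴ V.
ΔV = V_B − V_A = 2.45×10⁴ V.
W_field = −qΔV = −(7.18×10⁻⁶ C)(2.45×10⁴ V) = -0.176 J.

-0.176 J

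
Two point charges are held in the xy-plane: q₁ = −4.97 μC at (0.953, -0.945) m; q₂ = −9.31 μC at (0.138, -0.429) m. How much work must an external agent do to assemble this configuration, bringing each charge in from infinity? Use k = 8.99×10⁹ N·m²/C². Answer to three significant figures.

0.431 J

The work to assemble the configuration equals its total potential energy, U = Σ kqᵢqⱼ/rᵢⱼ over all pairs.
Pair separations: r₁₂ = 0.965 m.
U = (0.431) = 0.431 J.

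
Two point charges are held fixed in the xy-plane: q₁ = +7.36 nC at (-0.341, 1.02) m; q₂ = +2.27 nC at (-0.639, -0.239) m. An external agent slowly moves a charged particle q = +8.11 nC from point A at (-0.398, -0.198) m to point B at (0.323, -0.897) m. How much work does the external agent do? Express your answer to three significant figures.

-7.11×10⁻⁷ J

For quasistatic motion the external work equals the change in potential energy: W_ext = qΔV = q(V_B − V_A).
At A: distances to the source charges are 1.22 m, 0.244 m; V_A = Σ kqᵢ/rᵢ = 138 V.
At B: distances to the source charges are 2.03 m, 1.17 m; V_B = Σ kqᵢ/rᵢ = 50.1 V.
ΔV = V_B − V_A = -87.6 V.
W_ext = qΔV = (8.11×10⁻⁹ C)(-87.6 V) = -7.11×10⁻⁷ J.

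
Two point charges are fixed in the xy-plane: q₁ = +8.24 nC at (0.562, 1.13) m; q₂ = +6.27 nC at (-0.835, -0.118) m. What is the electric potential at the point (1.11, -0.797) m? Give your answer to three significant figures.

The total potential is the scalar sum of each charge's contribution, V = Σ kqᵢ/rᵢ.
Distances from the field point to each charge: r₁ = 2.00 m, r₂ = 2.06 m.
V = k[(8.24×10⁻⁹)/(2.00) + (6.27×10⁻⁹)/(2.06)] = 64.3 V.

64.3 V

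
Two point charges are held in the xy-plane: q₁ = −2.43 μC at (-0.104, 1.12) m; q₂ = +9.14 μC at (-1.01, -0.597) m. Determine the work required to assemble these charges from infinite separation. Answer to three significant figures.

The assembly work is the sum of pairwise potential energies, U = Σ_{i<j} kqᵢqⱼ/rᵢⱼ.
Pair separations: r₁₂ = 1.94 m.
U = (-0.103) = -0.103 J.

-0.103 J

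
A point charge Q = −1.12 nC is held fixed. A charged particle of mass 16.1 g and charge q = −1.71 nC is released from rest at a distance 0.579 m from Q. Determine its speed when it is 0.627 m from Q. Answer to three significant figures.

Only the electrostatic force acts, so mechanical energy is conserved: ½mv² = U₁ − U₂ = kQq(1/r₁ − 1/r₂).
U₁ − U₂ = (8.99×10⁹ N·m²/C²)(-1.12×10⁻⁹ C)(-1.71×10⁻⁹ C)(1/0.579 − 1/0.627) = 2.28×10⁻⁹ J.
v = √(2·2.28×10⁻⁹/0.0161) = 5.32×10⁻⁴ m/s.

5.32×10⁻⁴ m/s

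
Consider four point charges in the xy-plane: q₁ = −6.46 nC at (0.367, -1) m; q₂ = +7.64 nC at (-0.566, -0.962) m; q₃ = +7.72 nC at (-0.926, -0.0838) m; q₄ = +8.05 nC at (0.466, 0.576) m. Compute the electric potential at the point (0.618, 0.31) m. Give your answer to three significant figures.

Electric potential is a scalar, so the contributions from each charge add algebraically: V = Σ kqᵢ/rᵢ.
Distances from the field point to each charge: r₁ = 1.33 m, r₂ = 1.74 m, r₃ = 1.59 m, r₄ = 0.306 m.
V = k[(-6.46×10⁻⁹)/(1.33) + (7.64×10⁻⁹)/(1.74) + (7.72×10⁻⁹)/(1.59) + (8.05×10⁻⁹)/(0.306)] = 276 V.

276 V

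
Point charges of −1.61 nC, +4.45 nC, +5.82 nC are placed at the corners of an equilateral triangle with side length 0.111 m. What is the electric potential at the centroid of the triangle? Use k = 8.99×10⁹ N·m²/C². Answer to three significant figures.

1210 V

The total potential is the scalar sum of each charge's contribution, V = Σ kqᵢ/rᵢ.
The distance from each vertex to the centroid is a/√3 = 0.0641 m.
V = k[(-1.61×10⁻⁹)/(0.0641) + (4.45×10⁻⁹)/(0.0641) + (5.82×10⁻⁹)/(0.0641)] = 1210 V.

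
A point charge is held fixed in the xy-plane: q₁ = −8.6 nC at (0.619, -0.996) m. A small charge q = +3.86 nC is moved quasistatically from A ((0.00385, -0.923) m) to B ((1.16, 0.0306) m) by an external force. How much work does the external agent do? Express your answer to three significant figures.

For quasistatic motion the external work equals the change in potential energy: W_ext = qΔV = q(V_B − V_A).
At A: distance to the source charge is 0.619 m; V_A = kq₁/r = -125 V.
At B: distance to the source charge is 1.16 m; V_B = kq₁/r = -66.6 V.
ΔV = V_B − V_A = 58.2 V.
W_ext = qΔV = (3.86×10⁻⁹ C)(58.2 V) = 2.25×10⁻⁷ J.

2.25×10⁻⁷ J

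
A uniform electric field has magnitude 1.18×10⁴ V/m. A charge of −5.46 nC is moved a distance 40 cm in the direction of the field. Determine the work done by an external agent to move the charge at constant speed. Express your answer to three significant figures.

2.58×10⁻⁵ J

The potential change for a displacement 40 cm in the direction of the field is ΔV = −Ed = -4720 V.
W_ext = qΔV = 2.58×10⁻⁵ J.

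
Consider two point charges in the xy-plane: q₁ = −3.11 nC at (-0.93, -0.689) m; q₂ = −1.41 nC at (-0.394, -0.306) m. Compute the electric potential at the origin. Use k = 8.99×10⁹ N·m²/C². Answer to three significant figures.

-49.6 V

The total potential is the scalar sum of each charge's contribution, V = Σ kqᵢ/rᵢ.
Distances from the field point to each charge: r₁ = 1.16 m, r₂ = 0.499 m.
V = k[(-3.11×10⁻⁹)/(1.16) + (-1.41×10⁻⁹)/(0.499)] = -49.6 V.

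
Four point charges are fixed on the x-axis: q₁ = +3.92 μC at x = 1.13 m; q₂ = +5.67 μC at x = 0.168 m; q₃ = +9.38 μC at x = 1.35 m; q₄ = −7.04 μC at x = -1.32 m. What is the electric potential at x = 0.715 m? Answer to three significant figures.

Electric potential is a scalar, so the contributions from each charge add algebraically: V = Σ kqᵢ/rᵢ.
Distances from the field point to each charge: r₁ = 0.415 m, r₂ = 0.547 m, r₃ = 0.635 m, r₄ = 2.04 m.
V = k[(3.92×10⁻⁶)/(0.415) + (5.67×10⁻⁶)/(0.547) + (9.38×10⁻⁶)/(0.635) + (-7.04×10⁻⁶)/(2.04)] = 2.80×10⁵ V.

2.80×10⁵ V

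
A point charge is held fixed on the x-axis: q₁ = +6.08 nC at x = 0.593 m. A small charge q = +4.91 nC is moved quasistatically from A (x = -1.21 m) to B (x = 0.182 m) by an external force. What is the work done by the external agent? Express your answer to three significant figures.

For quasistatic motion the external work equals the change in potential energy: W_ext = qΔV = q(V_B − V_A).
At A: distance to the source charge is 1.80 m; V_A = kq₁/r = 30.3 V.
At B: distance to the source charge is 0.411 m; V_B = kq₁/r = 133 V.
ΔV = V_B − V_A = 103 V.
W_ext = qΔV = (4.91×10⁻⁹ C)(103 V) = 5.04×10⁻⁷ J.

5.04×10⁻⁷ J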